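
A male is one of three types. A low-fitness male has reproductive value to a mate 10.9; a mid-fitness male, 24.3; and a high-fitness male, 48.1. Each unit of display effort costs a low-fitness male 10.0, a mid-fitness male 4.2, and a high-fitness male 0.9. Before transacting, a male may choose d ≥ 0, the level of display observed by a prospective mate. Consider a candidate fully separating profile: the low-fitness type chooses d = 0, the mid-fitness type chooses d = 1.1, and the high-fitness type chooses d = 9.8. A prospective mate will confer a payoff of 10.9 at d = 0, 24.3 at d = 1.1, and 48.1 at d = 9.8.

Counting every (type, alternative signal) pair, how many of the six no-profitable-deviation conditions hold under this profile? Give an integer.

5

Low-fitness (own payoff 10.9): to d=1.1 gives 24.3 − 10.0×1.1 = 13.3 → profitable ✗; to d=9.8 gives 48.1 − 10.0×9.8 = -49.9 → no gain ✓.
High-fitness (own payoff 48.1 − 0.9×9.8 = 39.28): to d=0 gives 10.9 → no gain ✓; to d=1.1 gives 24.3 − 0.9×1.1 = 23.31 → no gain ✓.
Mid-fitness (own payoff 24.3 − 4.2×1.1 = 19.68): to d=0 gives 10.9 → no gain ✓; to d=9.8 gives 48.1 − 4.2×9.8 = 6.94 → no gain ✓.
5 of the 6 constraints hold; not an equilibrium.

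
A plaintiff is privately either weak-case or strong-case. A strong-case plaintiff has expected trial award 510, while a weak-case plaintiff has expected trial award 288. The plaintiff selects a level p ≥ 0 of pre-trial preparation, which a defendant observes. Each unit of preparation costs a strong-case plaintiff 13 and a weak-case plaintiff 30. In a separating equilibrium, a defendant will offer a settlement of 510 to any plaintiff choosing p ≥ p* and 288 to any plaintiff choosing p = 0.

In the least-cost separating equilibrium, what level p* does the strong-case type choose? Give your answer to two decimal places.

7.40

A weak-case plaintiff choosing p = 0 receives 288.
Imitating at p* instead would pay 510 at cost 30·p*, netting 510 − 30·p*.
Indifference: 288 = 510 − 30·p*, so p* = (510 − 288) / 30 = 7.40.
This is the weak-case type's binding incentive-compatibility constraint; any p ≥ 7.40 sustains separation on that side.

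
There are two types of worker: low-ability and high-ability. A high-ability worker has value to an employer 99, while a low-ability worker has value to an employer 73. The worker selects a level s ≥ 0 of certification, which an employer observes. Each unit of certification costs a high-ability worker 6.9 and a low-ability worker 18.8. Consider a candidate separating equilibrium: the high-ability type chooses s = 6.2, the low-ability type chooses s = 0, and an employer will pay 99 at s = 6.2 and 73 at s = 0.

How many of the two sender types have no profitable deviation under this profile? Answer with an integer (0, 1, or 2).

1

High-ability type: signal → 99 − 6.9 × 6.2 = 56.22; deviate to 0 → 73. IC fails (56.22 < 73).
Low-ability type: stay at 0 → 73; mimic → 99 − 18.8 × 6.2 = -17.56. IC holds (73 ≥ -17.56).
1 of 2 constraints hold, so this profile is not an equilibrium.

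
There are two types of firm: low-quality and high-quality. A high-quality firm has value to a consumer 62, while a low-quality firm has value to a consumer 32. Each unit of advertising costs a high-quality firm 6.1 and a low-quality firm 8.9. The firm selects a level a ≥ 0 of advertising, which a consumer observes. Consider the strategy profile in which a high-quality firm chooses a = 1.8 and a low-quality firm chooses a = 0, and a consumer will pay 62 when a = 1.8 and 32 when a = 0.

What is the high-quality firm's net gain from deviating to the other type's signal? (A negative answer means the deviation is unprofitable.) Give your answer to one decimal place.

Playing a = 1.8 the high-quality firm receives 62 − 6.1 × 1.8 = 51.02.
Deviating to a = 0 yields 32 instead.
Gain from deviating: 32 − 51.02 = -19.02, i.e. -19.0 to one decimal place.
The gain is negative, so the high-quality type's incentive-compatibility constraint is satisfied.

-19.0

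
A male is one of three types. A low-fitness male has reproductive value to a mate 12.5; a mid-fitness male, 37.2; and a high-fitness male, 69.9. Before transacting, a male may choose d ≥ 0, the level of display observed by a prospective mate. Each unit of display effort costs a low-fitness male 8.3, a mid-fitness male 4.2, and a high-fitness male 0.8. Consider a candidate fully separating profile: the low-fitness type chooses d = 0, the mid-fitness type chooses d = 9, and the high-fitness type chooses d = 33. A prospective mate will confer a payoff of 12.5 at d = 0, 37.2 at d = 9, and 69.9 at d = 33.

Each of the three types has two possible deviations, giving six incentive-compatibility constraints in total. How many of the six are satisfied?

5

Mid-fitness (own payoff 37.2 − 4.2×9 = -0.6): to d=0 gives 12.5 → profitable ✗; to d=33 gives 69.9 − 4.2×33 = -68.7 → no gain ✓.
Low-fitness (own payoff 12.5): to d=9 gives 37.2 − 8.3×9 = -37.5 → no gain ✓; to d=33 gives 69.9 − 8.3×33 = -204 → no gain ✓.
High-fitness (own payoff 69.9 − 0.8×33 = 43.5): to d=0 gives 12.5 → no gain ✓; to d=9 gives 37.2 − 0.8×9 = 30 → no gain ✓.
5 of the 6 constraints hold; not an equilibrium.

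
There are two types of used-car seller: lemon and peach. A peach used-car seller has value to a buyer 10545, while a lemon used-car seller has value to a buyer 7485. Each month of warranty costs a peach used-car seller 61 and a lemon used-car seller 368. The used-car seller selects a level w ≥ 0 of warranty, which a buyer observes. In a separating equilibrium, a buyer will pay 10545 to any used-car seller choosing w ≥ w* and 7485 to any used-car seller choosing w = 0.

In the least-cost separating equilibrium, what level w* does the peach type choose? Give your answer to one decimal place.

A lemon used-car seller choosing w = 0 receives 7485.
Imitating at w* instead would pay 10545 at cost 368·w*, netting 10545 − 368·w*.
Indifference: 7485 = 10545 − 368·w*, so w* = (10545 − 7485) / 368 ≈ 8.3.
At w* the lemon type's incentive constraint just binds; the peach type strictly prefers w* since its per-unit cost is lower.

8.3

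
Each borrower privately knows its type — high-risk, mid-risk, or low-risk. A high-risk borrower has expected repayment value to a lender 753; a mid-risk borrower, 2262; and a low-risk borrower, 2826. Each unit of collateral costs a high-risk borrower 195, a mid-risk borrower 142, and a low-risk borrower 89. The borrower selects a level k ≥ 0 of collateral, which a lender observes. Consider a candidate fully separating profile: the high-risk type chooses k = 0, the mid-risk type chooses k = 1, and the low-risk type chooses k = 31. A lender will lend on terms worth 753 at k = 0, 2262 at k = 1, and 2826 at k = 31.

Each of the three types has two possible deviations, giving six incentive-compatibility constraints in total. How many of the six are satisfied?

3

Low-risk (own payoff 2826 − 89×31 = 67): to k=0 gives 753 → profitable ✗; to k=1 gives 2262 − 89×1 = 2173 → profitable ✗.
Mid-risk (own payoff 2262 − 142×1 = 2120): to k=0 gives 753 → no gain ✓; to k=31 gives 2826 − 142×31 = -1576 → no gain ✓.
High-risk (own payoff 753): to k=1 gives 2262 − 195×1 = 2067 → profitable ✗; to k=31 gives 2826 − 195×31 = -3219 → no gain ✓.
3 of the 6 constraints hold; not an equilibrium.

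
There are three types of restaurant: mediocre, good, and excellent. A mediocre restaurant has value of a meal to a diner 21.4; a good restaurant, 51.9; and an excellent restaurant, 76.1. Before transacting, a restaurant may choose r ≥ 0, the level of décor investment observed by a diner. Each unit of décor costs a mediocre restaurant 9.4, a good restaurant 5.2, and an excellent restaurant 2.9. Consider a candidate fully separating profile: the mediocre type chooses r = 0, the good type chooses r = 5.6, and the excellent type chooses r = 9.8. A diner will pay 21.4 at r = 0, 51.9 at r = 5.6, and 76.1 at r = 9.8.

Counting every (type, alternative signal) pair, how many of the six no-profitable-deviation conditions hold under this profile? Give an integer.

Good (own payoff 51.9 − 5.2×5.6 = 22.78): to r=0 gives 21.4 → no gain ✓; to r=9.8 gives 76.1 − 5.2×9.8 = 25.14 → profitable ✗.
Mediocre (own payoff 21.4): to r=5.6 gives 51.9 − 9.4×5.6 = -0.74 → no gain ✓; to r=9.8 gives 76.1 − 9.4×9.8 = -16.02 → no gain ✓.
Excellent (own payoff 76.1 − 2.9×9.8 = 47.68): to r=0 gives 21.4 → no gain ✓; to r=5.6 gives 51.9 − 2.9×5.6 = 35.66 → no gain ✓.
5 of the 6 constraints hold; not an equilibrium.

5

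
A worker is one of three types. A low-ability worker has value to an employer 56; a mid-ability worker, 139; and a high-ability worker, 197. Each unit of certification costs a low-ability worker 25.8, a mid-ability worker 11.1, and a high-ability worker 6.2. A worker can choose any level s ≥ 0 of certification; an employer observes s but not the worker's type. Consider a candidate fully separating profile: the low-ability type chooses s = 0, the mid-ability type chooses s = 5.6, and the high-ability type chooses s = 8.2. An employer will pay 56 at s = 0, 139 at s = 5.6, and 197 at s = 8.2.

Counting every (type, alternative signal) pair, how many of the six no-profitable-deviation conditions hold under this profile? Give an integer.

5

High-ability (own payoff 197 − 6.2×8.2 = 146.16): to s=0 gives 56 → no gain ✓; to s=5.6 gives 139 − 6.2×5.6 = 104.28 → no gain ✓.
Mid-ability (own payoff 139 − 11.1×5.6 = 76.84): to s=0 gives 56 → no gain ✓; to s=8.2 gives 197 − 11.1×8.2 = 105.98 → profitable ✗.
Low-ability (own payoff 56): to s=5.6 gives 139 − 25.8×5.6 = -5.48 → no gain ✓; to s=8.2 gives 197 − 25.8×8.2 = -14.56 → no gain ✓.
5 of the 6 constraints hold; not an equilibrium.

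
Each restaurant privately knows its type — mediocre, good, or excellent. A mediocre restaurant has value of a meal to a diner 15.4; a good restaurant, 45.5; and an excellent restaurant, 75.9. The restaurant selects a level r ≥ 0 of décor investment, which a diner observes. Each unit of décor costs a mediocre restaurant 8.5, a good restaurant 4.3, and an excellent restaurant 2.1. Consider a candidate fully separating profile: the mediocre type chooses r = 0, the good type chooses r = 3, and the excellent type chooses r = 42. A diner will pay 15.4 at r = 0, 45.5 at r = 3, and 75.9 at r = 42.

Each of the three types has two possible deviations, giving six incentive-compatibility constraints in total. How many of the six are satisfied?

3

Good (own payoff 45.5 − 4.3×3 = 32.6): to r=0 gives 15.4 → no gain ✓; to r=42 gives 75.9 − 4.3×42 = -104.7 → no gain ✓.
Mediocre (own payoff 15.4): to r=3 gives 45.5 − 8.5×3 = 20 → profitable ✗; to r=42 gives 75.9 − 8.5×42 = -281.1 → no gain ✓.
Excellent (own payoff 75.9 − 2.1×42 = -12.3): to r=0 gives 15.4 → profitable ✗; to r=3 gives 45.5 − 2.1×3 = 39.2 → profitable ✗.
3 of the 6 constraints hold; not an equilibrium.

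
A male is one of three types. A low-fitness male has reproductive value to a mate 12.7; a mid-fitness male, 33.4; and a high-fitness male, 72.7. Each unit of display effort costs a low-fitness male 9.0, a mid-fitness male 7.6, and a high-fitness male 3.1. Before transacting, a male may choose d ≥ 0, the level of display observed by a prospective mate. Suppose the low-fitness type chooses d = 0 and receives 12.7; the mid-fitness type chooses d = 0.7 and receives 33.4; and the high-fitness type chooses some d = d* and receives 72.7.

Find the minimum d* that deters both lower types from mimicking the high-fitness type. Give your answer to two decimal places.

Low-fitness type (on-path payoff 12.7) won't mimic when 12.7 ≥ 72.7 − 9.0·d*, i.e. d* ≥ 6.67.
Mid-fitness type (on-path payoff 33.4 − 7.6×0.7 = 28.08) won't mimic when 28.08 ≥ 72.7 − 7.6·d*, i.e. d* ≥ 5.87.
Both must hold, so d* = max(6.67, 5.87) = 6.67. The low-fitness type's constraint binds.

6.67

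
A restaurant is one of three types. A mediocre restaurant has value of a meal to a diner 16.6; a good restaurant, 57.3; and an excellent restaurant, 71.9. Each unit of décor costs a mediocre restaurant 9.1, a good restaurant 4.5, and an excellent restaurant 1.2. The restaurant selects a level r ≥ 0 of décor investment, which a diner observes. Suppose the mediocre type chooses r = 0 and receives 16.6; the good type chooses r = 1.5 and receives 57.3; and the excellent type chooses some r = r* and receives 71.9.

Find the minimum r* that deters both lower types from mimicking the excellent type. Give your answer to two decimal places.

Mediocre type (on-path payoff 16.6) won't mimic when 16.6 ≥ 71.9 − 9.1·r*, i.e. r* ≥ 6.08.
Good type (on-path payoff 57.3 − 4.5×1.5 = 50.55) won't mimic when 50.55 ≥ 71.9 − 4.5·r*, i.e. r* ≥ 4.74.
Both must hold, so r* = max(6.08, 4.74) = 6.08. The mediocre type's constraint binds.

6.08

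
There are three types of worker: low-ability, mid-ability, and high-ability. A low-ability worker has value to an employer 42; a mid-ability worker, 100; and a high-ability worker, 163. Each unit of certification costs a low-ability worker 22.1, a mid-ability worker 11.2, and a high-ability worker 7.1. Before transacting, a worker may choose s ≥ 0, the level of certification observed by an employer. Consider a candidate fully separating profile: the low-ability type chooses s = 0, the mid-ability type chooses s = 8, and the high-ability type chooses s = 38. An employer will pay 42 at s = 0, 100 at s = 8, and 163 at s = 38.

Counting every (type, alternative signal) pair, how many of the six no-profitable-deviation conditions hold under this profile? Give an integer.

High-ability (own payoff 163 − 7.1×38 = -106.8): to s=0 gives 42 → profitable ✗; to s=8 gives 100 − 7.1×8 = 43.2 → profitable ✗.
Low-ability (own payoff 42): to s=8 gives 100 − 22.1×8 = -76.8 → no gain ✓; to s=38 gives 163 − 22.1×38 = -676.8 → no gain ✓.
Mid-ability (own payoff 100 − 11.2×8 = 10.4): to s=0 gives 42 → profitable ✗; to s=38 gives 163 − 11.2×38 = -262.6 → no gain ✓.
3 of the 6 constraints hold; not an equilibrium.

3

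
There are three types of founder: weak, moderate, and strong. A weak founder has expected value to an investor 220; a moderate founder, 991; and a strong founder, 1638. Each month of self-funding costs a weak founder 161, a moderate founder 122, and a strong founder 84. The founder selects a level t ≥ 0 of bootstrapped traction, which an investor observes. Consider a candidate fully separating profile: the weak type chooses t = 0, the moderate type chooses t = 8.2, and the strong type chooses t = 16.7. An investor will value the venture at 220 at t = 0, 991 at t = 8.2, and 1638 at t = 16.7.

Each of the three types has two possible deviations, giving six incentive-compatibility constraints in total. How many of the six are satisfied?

4

Weak (own payoff 220): to t=8.2 gives 991 − 161×8.2 = -329.2 → no gain ✓; to t=16.7 gives 1638 − 161×16.7 = -1050.7 → no gain ✓.
Strong (own payoff 1638 − 84×16.7 = 235.2): to t=0 gives 220 → no gain ✓; to t=8.2 gives 991 − 84×8.2 = 302.2 → profitable ✗.
Moderate (own payoff 991 − 122×8.2 = -9.4): to t=0 gives 220 → profitable ✗; to t=16.7 gives 1638 − 122×16.7 = -399.4 → no gain ✓.
4 of the 6 constraints hold; not an equilibrium.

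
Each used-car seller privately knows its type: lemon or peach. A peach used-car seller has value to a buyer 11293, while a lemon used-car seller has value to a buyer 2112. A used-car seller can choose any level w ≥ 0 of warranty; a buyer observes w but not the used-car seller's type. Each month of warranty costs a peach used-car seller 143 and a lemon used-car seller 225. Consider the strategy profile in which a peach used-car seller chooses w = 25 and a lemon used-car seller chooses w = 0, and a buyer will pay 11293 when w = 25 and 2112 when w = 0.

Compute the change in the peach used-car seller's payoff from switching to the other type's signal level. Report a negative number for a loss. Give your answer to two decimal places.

-5606.00

Playing w = 25 the peach used-car seller receives 11293 − 143 × 25 = 7718.
Deviating to w = 0 yields 2112 instead.
Gain from deviating: 2112 − 7718 = -5606.00.
The gain is negative, so the peach type's incentive-compatibility constraint is satisfied.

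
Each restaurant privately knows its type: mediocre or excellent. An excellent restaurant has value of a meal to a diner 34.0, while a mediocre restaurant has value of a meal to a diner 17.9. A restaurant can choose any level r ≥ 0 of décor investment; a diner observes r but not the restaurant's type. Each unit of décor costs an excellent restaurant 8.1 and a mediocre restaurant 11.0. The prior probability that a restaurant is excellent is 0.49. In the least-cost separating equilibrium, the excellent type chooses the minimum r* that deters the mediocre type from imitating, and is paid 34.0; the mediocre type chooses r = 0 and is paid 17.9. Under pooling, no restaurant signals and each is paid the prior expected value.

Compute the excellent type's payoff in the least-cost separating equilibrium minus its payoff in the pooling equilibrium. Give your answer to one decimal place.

Least-cost separating signal: r* solves 17.9 = 34.0 − 11.0·r*, so r* = (34.0 − 17.9)/11.0 ≈ 1.4636.
Excellent type's separating payoff: 34.0 − 8.1 × r* = 34.0 − 8.1 × (34.0 − 17.9)/11.0 = 34.0 − 130.41/11.0 ≈ 22.145.
Pooling payoff: 0.49 × 34.0 + 0.51 × 17.9 = 25.789.
Difference: 22.145 − 25.789 = -3.644, i.e. -3.6 to one decimal place.
The excellent type would prefer the pooling outcome.

-3.6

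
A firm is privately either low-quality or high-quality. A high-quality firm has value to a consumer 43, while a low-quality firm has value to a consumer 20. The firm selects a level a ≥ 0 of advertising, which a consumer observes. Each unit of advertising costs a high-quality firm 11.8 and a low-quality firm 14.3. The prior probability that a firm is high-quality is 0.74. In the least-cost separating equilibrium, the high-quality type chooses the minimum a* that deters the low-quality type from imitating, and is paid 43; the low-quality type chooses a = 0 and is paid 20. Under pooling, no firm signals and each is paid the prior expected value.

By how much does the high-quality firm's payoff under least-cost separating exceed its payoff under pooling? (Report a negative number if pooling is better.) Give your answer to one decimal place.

Least-cost separating signal: a* solves 20 = 43 − 14.3·a*, so a* = (43 − 20)/14.3 ≈ 1.6084.
High-quality type's separating payoff: 43 − 11.8 × a* = 43 − 11.8 × (43 − 20)/14.3 = 43 − 271.4/14.3 ≈ 24.021.
Pooling payoff: 0.74 × 43 + 0.26 × 20 = 37.02.
Difference: 24.021 − 37.02 = -12.999, i.e. -13.0 to one decimal place.
The high-quality type would prefer the pooling outcome.

-13.0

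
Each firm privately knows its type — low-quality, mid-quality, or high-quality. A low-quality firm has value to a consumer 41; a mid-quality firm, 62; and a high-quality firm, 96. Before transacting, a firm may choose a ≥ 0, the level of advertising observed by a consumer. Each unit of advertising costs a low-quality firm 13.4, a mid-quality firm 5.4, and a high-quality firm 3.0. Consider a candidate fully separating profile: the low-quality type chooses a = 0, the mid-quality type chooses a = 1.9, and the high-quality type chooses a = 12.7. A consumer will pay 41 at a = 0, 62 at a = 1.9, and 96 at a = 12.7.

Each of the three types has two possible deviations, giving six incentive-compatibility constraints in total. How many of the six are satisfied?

Low-quality (own payoff 41): to a=1.9 gives 62 − 13.4×1.9 = 36.54 → no gain ✓; to a=12.7 gives 96 − 13.4×12.7 = -74.18 → no gain ✓.
Mid-quality (own payoff 62 − 5.4×1.9 = 51.74): to a=0 gives 41 → no gain ✓; to a=12.7 gives 96 − 5.4×12.7 = 27.42 → no gain ✓.
High-quality (own payoff 96 − 3.0×12.7 = 57.9): to a=0 gives 41 → no gain ✓; to a=1.9 gives 62 − 3.0×1.9 = 56.3 → no gain ✓.
6 of the 6 constraints hold; this profile is a separating equilibrium.

6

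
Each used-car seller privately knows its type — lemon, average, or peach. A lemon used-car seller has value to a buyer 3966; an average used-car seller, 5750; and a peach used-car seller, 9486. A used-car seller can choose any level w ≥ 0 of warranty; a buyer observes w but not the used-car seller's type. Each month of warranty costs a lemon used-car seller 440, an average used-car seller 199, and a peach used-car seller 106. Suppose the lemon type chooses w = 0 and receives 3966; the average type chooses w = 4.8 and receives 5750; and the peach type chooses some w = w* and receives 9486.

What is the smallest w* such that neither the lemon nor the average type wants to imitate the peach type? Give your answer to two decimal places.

23.57

Average type (on-path payoff 5750 − 199×4.8 = 4794.8) won't mimic when 4794.8 ≥ 9486 − 199·w*, i.e. w* ≥ 23.57.
Lemon type (on-path payoff 3966) won't mimic when 3966 ≥ 9486 − 440·w*, i.e. w* ≥ 12.55.
Both must hold, so w* = max(12.55, 23.57) = 23.57. The average type's constraint binds.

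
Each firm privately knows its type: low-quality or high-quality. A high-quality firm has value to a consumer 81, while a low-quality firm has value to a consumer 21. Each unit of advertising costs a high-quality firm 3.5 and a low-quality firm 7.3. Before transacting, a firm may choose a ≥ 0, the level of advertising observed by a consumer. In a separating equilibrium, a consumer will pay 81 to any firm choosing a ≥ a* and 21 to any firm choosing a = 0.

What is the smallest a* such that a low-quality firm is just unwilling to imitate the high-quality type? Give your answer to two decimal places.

8.22

A low-quality firm choosing a = 0 receives 21.
Imitating at a* instead would pay 81 at cost 7.3·a*, netting 81 − 7.3·a*.
Indifference: 21 = 81 − 7.3·a*, so a* = (81 − 21) / 7.3 ≈ 8.22.
At a* the low-quality type's incentive constraint just binds; the high-quality type strictly prefers a* since its per-unit cost is lower.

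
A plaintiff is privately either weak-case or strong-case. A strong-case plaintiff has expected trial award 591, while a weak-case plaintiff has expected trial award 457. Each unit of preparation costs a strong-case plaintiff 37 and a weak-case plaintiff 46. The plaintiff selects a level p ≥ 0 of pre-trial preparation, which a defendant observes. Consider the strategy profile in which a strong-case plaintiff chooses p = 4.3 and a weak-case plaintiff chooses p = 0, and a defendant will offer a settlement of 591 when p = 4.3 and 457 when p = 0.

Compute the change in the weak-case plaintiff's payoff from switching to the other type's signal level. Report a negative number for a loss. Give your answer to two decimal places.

Playing p = 0 the weak-case plaintiff receives 457.
Deviating to p = 4.3 brings payment 591 at cost 46 × 4.3 = 197.8, netting 393.2.
Gain from deviating: 393.2 − 457 = -63.80.
The gain is negative, so the weak-case type's incentive-compatibility constraint is satisfied.

-63.80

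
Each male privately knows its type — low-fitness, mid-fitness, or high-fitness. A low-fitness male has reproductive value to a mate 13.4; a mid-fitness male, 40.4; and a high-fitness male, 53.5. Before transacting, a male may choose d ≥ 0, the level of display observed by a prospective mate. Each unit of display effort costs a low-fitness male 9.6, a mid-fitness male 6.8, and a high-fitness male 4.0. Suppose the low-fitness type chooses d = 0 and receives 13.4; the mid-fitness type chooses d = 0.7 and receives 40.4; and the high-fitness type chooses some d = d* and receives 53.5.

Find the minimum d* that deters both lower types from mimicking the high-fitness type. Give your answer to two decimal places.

4.18

Mid-fitness type (on-path payoff 40.4 − 6.8×0.7 = 35.64) won't mimic when 35.64 ≥ 53.5 − 6.8·d*, i.e. d* ≥ 2.63.
Low-fitness type (on-path payoff 13.4) won't mimic when 13.4 ≥ 53.5 − 9.6·d*, i.e. d* ≥ 4.18.
Both must hold, so d* = max(4.18, 2.63) = 4.18. The low-fitness type's constraint binds.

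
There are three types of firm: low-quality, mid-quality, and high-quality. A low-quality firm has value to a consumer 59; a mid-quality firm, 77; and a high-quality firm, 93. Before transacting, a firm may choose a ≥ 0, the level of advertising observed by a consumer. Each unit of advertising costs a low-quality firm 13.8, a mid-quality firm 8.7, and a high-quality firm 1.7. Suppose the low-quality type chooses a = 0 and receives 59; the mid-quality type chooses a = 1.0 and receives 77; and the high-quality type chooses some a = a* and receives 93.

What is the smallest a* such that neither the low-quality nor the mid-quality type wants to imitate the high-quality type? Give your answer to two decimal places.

Low-quality type (on-path payoff 59) won't mimic when 59 ≥ 93 − 13.8·a*, i.e. a* ≥ 2.46.
Mid-quality type (on-path payoff 77 − 8.7×1.0 = 68.3) won't mimic when 68.3 ≥ 93 − 8.7·a*, i.e. a* ≥ 2.84.
Both must hold, so a* = max(2.46, 2.84) = 2.84. The mid-quality type's constraint binds.

2.84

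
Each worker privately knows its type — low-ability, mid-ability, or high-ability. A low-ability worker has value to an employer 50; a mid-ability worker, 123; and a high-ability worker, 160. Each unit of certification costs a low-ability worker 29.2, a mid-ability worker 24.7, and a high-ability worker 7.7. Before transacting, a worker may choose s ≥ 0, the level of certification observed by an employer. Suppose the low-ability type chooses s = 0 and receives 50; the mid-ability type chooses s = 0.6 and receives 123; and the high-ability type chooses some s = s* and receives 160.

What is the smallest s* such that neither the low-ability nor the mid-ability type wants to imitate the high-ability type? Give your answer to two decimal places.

Mid-ability type (on-path payoff 123 − 24.7×0.6 = 108.18) won't mimic when 108.18 ≥ 160 − 24.7·s*, i.e. s* ≥ 2.10.
Low-ability type (on-path payoff 50) won't mimic when 50 ≥ 160 − 29.2·s*, i.e. s* ≥ 3.77.
Both must hold, so s* = max(3.77, 2.10) = 3.77. The low-ability type's constraint binds.

3.77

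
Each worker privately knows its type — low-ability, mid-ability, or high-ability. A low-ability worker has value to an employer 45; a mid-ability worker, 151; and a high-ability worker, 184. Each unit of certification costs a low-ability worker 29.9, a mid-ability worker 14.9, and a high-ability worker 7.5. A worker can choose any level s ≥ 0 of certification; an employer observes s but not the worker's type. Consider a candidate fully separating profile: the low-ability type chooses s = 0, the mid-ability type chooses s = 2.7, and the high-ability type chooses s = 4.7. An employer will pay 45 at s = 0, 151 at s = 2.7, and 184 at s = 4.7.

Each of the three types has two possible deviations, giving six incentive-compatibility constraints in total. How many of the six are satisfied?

Mid-ability (own payoff 151 − 14.9×2.7 = 110.77): to s=0 gives 45 → no gain ✓; to s=4.7 gives 184 − 14.9×4.7 = 113.97 → profitable ✗.
Low-ability (own payoff 45): to s=2.7 gives 151 − 29.9×2.7 = 70.27 → profitable ✗; to s=4.7 gives 184 − 29.9×4.7 = 43.47 → no gain ✓.
High-ability (own payoff 184 − 7.5×4.7 = 148.75): to s=0 gives 45 → no gain ✓; to s=2.7 gives 151 − 7.5×2.7 = 130.75 → no gain ✓.
4 of the 6 constraints hold; not an equilibrium.

4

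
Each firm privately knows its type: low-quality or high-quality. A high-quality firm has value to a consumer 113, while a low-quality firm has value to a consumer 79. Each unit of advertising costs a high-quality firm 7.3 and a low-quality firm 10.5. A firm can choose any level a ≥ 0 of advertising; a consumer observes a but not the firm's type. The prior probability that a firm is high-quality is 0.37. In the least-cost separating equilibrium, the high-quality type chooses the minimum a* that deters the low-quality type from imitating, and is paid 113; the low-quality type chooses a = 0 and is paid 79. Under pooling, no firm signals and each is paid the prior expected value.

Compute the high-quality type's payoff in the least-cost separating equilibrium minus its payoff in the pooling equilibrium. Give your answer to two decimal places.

-2.22

Least-cost separating signal: a* solves 79 = 113 − 10.5·a*, so a* = (113 − 79)/10.5 ≈ 3.2381.
High-quality type's separating payoff: 113 − 7.3 × a* = 113 − 7.3 × (113 − 79)/10.5 = 113 − 248.2/10.5 ≈ 89.3619.
Pooling payoff: 0.37 × 113 + 0.63 × 79 = 91.58.
Difference: 89.3619 − 91.58 = -2.2181, i.e. -2.22 to two decimal places.
The high-quality type would prefer the pooling outcome.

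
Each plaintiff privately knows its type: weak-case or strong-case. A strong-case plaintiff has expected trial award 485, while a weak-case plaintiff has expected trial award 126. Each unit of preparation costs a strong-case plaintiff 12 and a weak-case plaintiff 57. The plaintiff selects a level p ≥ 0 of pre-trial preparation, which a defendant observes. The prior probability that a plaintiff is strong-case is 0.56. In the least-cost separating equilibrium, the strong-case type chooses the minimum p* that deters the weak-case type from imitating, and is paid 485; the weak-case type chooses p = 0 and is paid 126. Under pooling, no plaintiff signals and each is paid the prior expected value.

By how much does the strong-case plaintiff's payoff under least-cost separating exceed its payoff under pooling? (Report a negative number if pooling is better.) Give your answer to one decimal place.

Least-cost separating signal: p* solves 126 = 485 − 57·p*, so p* = (485 − 126)/57 ≈ 6.2982.
Strong-case type's separating payoff: 485 − 12 × p* = 485 − 12 × (485 − 126)/57 = 485 − 4308/57 ≈ 409.421.
Pooling payoff: 0.56 × 485 + 0.44 × 126 = 327.04.
Difference: 409.421 − 327.04 = 82.381, i.e. 82.4 to one decimal place.
The strong-case type prefers to separate.

82.4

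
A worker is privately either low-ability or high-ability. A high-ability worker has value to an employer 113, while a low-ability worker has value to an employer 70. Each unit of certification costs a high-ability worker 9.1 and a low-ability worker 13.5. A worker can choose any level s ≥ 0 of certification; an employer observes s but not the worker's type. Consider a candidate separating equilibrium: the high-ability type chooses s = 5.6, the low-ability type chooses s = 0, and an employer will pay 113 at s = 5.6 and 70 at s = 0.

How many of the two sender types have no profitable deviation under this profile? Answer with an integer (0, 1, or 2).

1

High-ability type: signal → 113 − 9.1 × 5.6 = 62.04; deviate to 0 → 70. IC fails (62.04 < 70).
Low-ability type: stay at 0 → 70; mimic → 113 − 13.5 × 5.6 = 37.4. IC holds (70 ≥ 37.4).
1 of 2 constraints hold, so this profile is not an equilibrium.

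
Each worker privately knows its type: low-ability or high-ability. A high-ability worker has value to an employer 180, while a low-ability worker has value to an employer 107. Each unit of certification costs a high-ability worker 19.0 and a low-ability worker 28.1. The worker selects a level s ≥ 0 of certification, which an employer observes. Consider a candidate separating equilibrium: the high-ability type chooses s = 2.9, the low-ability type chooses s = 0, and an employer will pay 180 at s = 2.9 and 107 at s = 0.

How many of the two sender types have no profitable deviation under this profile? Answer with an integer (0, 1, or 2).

2

High-ability type: signal → 180 − 19.0 × 2.9 = 124.9; deviate to 0 → 107. IC holds (124.9 ≥ 107).
Low-ability type: stay at 0 → 107; mimic → 180 − 28.1 × 2.9 = 98.51. IC holds (107 ≥ 98.51).
2 of 2 constraints hold, so this is a separating equilibrium.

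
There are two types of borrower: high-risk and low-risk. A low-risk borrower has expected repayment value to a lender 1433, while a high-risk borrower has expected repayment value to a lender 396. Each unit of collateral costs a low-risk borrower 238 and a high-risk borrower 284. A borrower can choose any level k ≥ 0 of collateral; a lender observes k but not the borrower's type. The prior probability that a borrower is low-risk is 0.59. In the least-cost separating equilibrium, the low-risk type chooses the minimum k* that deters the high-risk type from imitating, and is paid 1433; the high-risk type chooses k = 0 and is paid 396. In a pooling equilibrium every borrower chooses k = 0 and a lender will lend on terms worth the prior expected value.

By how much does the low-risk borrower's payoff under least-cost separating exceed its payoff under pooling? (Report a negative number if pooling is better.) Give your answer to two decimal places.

Least-cost separating signal: k* solves 396 = 1433 − 284·k*, so k* = (1433 − 396)/284 ≈ 3.6514.
Low-risk type's separating payoff: 1433 − 238 × k* = 1433 − 238 × (1433 − 396)/284 = 1433 − 246806/284 ≈ 563.9648.
Pooling payoff: 0.59 × 1433 + 0.41 × 396 = 1007.83.
Difference: 563.9648 − 1007.83 = -443.8652, i.e. -443.87 to two decimal places.
The low-risk type would prefer the pooling outcome.

-443.87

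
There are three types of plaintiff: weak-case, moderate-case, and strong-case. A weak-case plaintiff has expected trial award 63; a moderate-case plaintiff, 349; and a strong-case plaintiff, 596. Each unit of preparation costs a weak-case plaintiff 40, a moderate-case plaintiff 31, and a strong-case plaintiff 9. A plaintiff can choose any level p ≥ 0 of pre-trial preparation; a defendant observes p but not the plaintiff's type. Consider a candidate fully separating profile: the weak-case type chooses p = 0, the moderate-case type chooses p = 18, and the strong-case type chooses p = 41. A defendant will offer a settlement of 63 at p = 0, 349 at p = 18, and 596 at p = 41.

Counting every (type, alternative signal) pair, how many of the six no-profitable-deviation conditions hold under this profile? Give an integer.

5

Moderate-case (own payoff 349 − 31×18 = -209): to p=0 gives 63 → profitable ✗; to p=41 gives 596 − 31×41 = -675 → no gain ✓.
Strong-case (own payoff 596 − 9×41 = 227): to p=0 gives 63 → no gain ✓; to p=18 gives 349 − 9×18 = 187 → no gain ✓.
Weak-case (own payoff 63): to p=18 gives 349 − 40×18 = -371 → no gain ✓; to p=41 gives 596 − 40×41 = -1044 → no gain ✓.
5 of the 6 constraints hold; not an equilibrium.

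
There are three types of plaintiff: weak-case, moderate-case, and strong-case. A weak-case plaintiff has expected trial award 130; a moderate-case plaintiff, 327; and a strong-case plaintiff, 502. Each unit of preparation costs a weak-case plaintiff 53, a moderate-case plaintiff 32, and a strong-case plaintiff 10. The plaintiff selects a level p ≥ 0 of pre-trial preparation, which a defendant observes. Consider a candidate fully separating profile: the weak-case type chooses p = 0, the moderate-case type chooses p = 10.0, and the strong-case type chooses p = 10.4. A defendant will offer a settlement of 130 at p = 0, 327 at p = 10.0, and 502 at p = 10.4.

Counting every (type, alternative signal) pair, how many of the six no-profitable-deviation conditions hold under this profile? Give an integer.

Moderate-case (own payoff 327 − 32×10.0 = 7): to p=0 gives 130 → profitable ✗; to p=10.4 gives 502 − 32×10.4 = 169.2 → profitable ✗.
Strong-case (own payoff 502 − 10×10.4 = 398): to p=0 gives 130 → no gain ✓; to p=10.0 gives 327 − 10×10.0 = 227 → no gain ✓.
Weak-case (own payoff 130): to p=10.0 gives 327 − 53×10.0 = -203 → no gain ✓; to p=10.4 gives 502 − 53×10.4 = -49.2 → no gain ✓.
4 of the 6 constraints hold; not an equilibrium.

4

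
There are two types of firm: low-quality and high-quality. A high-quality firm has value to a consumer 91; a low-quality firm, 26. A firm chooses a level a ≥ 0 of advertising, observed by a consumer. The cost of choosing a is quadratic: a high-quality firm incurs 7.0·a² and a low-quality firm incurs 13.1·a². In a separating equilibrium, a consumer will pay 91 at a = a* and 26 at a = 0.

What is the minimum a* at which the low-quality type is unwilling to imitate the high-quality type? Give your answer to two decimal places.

2.23

The low-quality type at a = 0 receives 26; imitating at a* yields 91 − 13.1·a*².
Indifference: 26 = 91 − 13.1·a*², so a*² = (91 − 26) / 13.1 ≈ 4.9618.
a* = √4.9618 ≈ 2.23.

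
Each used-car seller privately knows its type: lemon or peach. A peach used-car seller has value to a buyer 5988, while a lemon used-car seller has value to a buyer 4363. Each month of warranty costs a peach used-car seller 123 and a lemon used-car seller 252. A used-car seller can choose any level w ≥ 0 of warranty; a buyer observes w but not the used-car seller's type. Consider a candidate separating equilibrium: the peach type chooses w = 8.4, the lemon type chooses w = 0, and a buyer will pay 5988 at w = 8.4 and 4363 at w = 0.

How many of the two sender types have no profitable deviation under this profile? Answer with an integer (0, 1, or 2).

2

Lemon type: stay at 0 → 4363; mimic → 5988 − 252 × 8.4 = 3871.2. IC holds (4363 ≥ 3871.2).
Peach type: signal → 5988 − 123 × 8.4 = 4954.8; deviate to 0 → 4363. IC holds (4954.8 ≥ 4363).
2 of 2 constraints hold, so this is a separating equilibrium.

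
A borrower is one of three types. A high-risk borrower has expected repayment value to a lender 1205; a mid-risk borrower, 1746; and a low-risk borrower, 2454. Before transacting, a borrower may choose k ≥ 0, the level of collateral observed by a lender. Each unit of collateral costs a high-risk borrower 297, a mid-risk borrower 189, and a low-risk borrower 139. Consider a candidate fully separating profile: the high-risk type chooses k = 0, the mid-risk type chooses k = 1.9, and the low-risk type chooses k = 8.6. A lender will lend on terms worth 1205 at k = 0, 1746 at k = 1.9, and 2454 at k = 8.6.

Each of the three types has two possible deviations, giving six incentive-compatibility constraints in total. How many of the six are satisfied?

5

Low-risk (own payoff 2454 − 139×8.6 = 1258.6): to k=0 gives 1205 → no gain ✓; to k=1.9 gives 1746 − 139×1.9 = 1481.9 → profitable ✗.
Mid-risk (own payoff 1746 − 189×1.9 = 1386.9): to k=0 gives 1205 → no gain ✓; to k=8.6 gives 2454 − 189×8.6 = 828.6 → no gain ✓.
High-risk (own payoff 1205): to k=1.9 gives 1746 − 297×1.9 = 1181.7 → no gain ✓; to k=8.6 gives 2454 − 297×8.6 = -100.2 → no gain ✓.
5 of the 6 constraints hold; not an equilibrium.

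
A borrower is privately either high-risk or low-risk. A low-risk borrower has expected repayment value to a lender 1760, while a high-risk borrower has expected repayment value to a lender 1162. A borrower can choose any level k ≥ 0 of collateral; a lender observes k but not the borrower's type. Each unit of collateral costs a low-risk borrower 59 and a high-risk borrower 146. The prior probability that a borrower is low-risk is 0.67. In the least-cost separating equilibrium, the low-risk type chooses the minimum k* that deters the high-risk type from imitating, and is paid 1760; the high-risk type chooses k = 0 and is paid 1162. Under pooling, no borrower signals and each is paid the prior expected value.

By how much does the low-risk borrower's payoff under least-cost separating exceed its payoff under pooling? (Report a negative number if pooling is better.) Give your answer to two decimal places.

-44.32

Least-cost separating signal: k* solves 1162 = 1760 − 146·k*, so k* = (1760 − 1162)/146 ≈ 4.0959.
Low-risk type's separating payoff: 1760 − 59 × k* = 1760 − 59 × (1760 − 1162)/146 = 1760 − 35282/146 ≈ 1518.3425.
Pooling payoff: 0.67 × 1760 + 0.33 × 1162 = 1562.66.
Difference: 1518.3425 − 1562.66 = -44.3175, i.e. -44.32 to two decimal places.
The low-risk type would prefer the pooling outcome.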